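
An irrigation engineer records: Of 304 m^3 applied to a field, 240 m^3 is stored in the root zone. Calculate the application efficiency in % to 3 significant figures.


Approach: apply the application efficiency ratio, Ea = (stored/applied)*100.
Ea = (240/304)*100 = 78.9 %
Therefore the application efficiency = 78.9 %.


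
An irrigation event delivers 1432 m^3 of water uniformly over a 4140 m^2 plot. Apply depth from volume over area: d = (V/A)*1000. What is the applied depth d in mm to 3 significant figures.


d = (1432 / 4140) * 1000 = 346 mm
Therefore the applied depth d = 346 mm.


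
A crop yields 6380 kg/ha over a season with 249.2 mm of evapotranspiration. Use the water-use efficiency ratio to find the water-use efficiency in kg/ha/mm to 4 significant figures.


Approach: apply the water-use efficiency ratio, WUE = yield/ET.
WUE = 6380 / 249.2 = 25.60 kg/ha/mm
Therefore the water-use efficiency = 25.60 kg/ha/mm.


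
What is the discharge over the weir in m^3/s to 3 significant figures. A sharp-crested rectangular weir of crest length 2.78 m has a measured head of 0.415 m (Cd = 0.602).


Approach: apply the rectangular weir equation, Q = (2/3)*Cd*L*sqrt(2g)*H^1.5.
Q = (2/3)*0.602*2.78*sqrt(2*9.81)*0.415^1.5 = 1.32 m^3/s
Therefore the discharge over the weir = 1.32 m^3/s.


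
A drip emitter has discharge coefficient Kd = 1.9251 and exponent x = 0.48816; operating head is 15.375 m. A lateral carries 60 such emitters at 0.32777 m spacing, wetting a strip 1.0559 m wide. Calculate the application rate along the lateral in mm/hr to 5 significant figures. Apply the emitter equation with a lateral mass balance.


Approach: apply the emitter equation with a lateral mass balance, q = Kd*h^x; Q = n*q; rate = Q/(n*spacing*width).
Step 1 — single emitter flow (q = Kd*h^x):
  q = 1.9251 * 15.375^0.48816 = 7.308175 L/hr
Step 2 — total lateral flow: Q = 60 * 7.308175 = 438.4905 L/hr
Step 3 — wetted area: A = 60 * 0.32777 * 1.0559 = 20.76554 m^2
Step 4 — application rate: Q/A = 438.4905/20.76554 = 21.116 mm/hr
Therefore the application rate along the lateral = 21.116 mm/hr.


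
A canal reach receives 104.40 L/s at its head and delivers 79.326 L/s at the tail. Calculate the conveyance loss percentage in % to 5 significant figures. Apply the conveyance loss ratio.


Approach: apply the conveyance loss ratio, loss% = ((Q_head - Q_tail)/Q_head)*100.
loss = ((104.40 - 79.326)/104.40)*100 = 24.017 %
Therefore the conveyance loss percentage = 24.017 %.


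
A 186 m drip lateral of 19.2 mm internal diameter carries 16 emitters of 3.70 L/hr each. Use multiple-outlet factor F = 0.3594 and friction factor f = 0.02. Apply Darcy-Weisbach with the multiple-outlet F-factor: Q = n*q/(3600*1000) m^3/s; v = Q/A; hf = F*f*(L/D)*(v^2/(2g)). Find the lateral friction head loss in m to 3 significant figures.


Q = 16*3.70/(3600*1000) = 1.6444e-05 m^3/s
A = pi*(19.2e-3/2)^2 = 2.8953e-04 m^2, so v = Q/A = 0.056797 m/s
hf = 0.3594*0.02*(186/0.0192)*(0.056797^2/(2*9.81)) = 0.0114 m
Therefore the lateral friction head loss = 0.0114 m.


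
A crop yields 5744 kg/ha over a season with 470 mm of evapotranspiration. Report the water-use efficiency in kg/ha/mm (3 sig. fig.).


Approach: apply the water-use efficiency ratio, WUE = yield/ET.
WUE = 5744 / 470 = 12.2 kg/ha/mm
Therefore the water-use efficiency = 12.2 kg/ha/mm.


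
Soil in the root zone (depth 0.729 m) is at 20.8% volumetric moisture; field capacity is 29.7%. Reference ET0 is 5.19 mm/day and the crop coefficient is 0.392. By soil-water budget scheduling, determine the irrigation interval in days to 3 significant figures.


Approach: apply soil-water budget scheduling, SMD = (FC-theta)/100*depth*1000; ETc = ET0*Kc; interval = SMD/ETc.
Step 1 — soil moisture deficit:
  SMD = (29.7 - 20.8)/100 * 0.729 * 1000 = 64.881 mm
Step 2 — daily crop ET (ETc = ET0*Kc):
  ETc = 5.19 * 0.392 = 2.0345 mm/day
Step 3 — irrigation interval (SMD/ETc):
  interval = 64.881 / 2.0345 = 31.9 days
Therefore the irrigation interval = 31.9 days.


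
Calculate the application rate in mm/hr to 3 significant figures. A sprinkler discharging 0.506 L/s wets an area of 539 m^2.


Approach: apply the application rate relation, rate = (Q/A)*3600.
rate = (0.506 / 539) * 3600 = 3.38 mm/hr
Therefore the application rate = 3.38 mm/hr.


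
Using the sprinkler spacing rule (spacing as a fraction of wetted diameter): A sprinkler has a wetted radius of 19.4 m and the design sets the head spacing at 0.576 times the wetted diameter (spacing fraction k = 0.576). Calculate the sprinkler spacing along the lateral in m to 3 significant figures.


Approach: apply the sprinkler spacing rule (spacing as a fraction of wetted diameter), S = k*(2*R).
S = 0.576 * (2 * 19.4) = 22.3 m
Therefore the sprinkler spacing along the lateral = 22.3 m.


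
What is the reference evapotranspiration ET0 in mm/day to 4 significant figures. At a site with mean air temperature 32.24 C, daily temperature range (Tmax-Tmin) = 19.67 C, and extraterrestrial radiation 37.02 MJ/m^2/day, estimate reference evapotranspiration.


Approach: apply the Hargreaves-Samani method, ET0 = 0.0023*(Tmean+17.8)*sqrt(Tmax-Tmin)*0.408*Ra.
ET0 = 0.0023*(32.24+17.8)*sqrt(19.67)*0.408*37.02 = 7.710 mm/day
Therefore the reference evapotranspiration ET0 = 7.710 mm/day.


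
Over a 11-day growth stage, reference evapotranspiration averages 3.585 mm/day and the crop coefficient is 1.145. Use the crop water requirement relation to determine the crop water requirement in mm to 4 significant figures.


Approach: apply the crop water requirement relation, CWR = ET0 * Kc * days.
CWR = 3.585 * 1.145 * 11 = 45.15 mm
Therefore the crop water requirement = 45.15 mm.


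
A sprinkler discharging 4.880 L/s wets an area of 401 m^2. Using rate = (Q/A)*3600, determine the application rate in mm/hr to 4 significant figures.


rate = (4.880 / 401) * 3600 = 43.81 mm/hr
Therefore the application rate = 43.81 mm/hr.


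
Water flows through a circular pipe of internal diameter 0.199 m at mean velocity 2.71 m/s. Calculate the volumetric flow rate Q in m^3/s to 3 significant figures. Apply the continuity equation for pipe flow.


Approach: apply the continuity equation for pipe flow, Q = A * v with A = pi*(D/2)^2.
A = pi*(0.199/2)^2 = 0.031103 m^2
Q = 0.031103 * 2.71 = 0.0843 m^3/s
Therefore the volumetric flow rate Q = 0.0843 m^3/s.


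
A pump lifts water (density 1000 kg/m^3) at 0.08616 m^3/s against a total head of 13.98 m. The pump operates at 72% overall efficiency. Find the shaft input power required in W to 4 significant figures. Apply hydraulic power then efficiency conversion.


Approach: apply hydraulic power then efficiency conversion, P = rho*g*Q*H; P_in = P/eta.
Step 1 — hydraulic power (P = rho*g*Q*H):
  P = 1000 * 9.81 * 0.08616 * 13.98 = 11816.3 W
Step 2 — input power: P_in = P/eta = 11816.3 / 0.72 = 16410 W
Therefore the shaft input power required = 16410 W.


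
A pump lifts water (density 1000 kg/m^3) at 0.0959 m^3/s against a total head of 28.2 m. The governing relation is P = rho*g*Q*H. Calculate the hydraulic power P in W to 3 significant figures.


P = 1000 * 9.81 * 0.0959 * 28.2 = 26500 W
Therefore the hydraulic power P = 26500 W.


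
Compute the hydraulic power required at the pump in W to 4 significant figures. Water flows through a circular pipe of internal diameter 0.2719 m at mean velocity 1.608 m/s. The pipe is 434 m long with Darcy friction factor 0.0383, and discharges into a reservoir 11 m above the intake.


Approach: apply continuity + Darcy-Weisbach + hydraulic power, Q = A*v; hf = f*(L/D)*(v^2/(2g)); H = static + hf; P = rho*g*Q*H.
Step 1 — flow rate (continuity, Q = A*v):
  A = pi*(0.2719/2)^2 = 0.0580642 m^2
  Q = 0.0580642 * 1.608 = 0.0933672 m^3/s
Step 2 — friction head loss (Darcy-Weisbach):
  hf = 0.0383 * (434/0.2719) * (1.608^2 / (2*9.81))
  hf = 8.05661 m
Step 3 — total head: H = 11 + 8.05661 = 19.0566 m
Step 4 — hydraulic power (P = rho*g*Q*H):
  P = 1000 * 9.81 * 0.0933672 * 19.0566 = 17450 W
Therefore the hydraulic power required at the pump = 17450 W.


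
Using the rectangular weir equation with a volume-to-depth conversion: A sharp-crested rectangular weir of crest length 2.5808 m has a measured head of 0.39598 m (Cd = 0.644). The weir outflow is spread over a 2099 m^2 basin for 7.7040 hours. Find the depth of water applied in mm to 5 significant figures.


Approach: apply the rectangular weir equation with a volume-to-depth conversion, Q = (2/3)*Cd*L*sqrt(2g)*H^1.5; d = Q*t/A * 1000.
Step 1 — weir discharge:
  Q = (2/3)*0.644*2.5808*sqrt(2*9.81)*0.39598^1.5 = 1.222949 m^3/s
Step 2 — volume: V = 1.222949 * 7.7040*3600 = 33917.76 m^3
Step 3 — depth: d = V/A * 1000 = 33917.76/2099 * 1000 = 16159 mm
Therefore the depth of water applied = 16159 mm.


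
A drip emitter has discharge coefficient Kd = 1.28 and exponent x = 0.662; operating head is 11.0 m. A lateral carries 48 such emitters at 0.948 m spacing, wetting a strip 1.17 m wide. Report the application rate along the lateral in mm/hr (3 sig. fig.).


Approach: apply the emitter equation with a lateral mass balance, q = Kd*h^x; Q = n*q; rate = Q/(n*spacing*width).
Step 1 — single emitter flow (q = Kd*h^x):
  q = 1.28 * 11.0^0.662 = 6.2605 L/hr
Step 2 — total lateral flow: Q = 48 * 6.2605 = 300.51 L/hr
Step 3 — wetted area: A = 48 * 0.948 * 1.17 = 53.240 m^2
Step 4 — application rate: Q/A = 300.51/53.240 = 5.64 mm/hr
Therefore the application rate along the lateral = 5.64 mm/hr.


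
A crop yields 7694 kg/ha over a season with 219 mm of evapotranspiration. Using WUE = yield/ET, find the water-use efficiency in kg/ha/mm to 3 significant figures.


WUE = 7694 / 219 = 35.1 kg/ha/mm
Therefore the water-use efficiency = 35.1 kg/ha/mm.


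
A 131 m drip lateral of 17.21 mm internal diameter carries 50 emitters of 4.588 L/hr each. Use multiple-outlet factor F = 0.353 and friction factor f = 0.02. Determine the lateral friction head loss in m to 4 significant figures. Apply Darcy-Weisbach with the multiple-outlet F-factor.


Approach: apply Darcy-Weisbach with the multiple-outlet F-factor, Q = n*q/(3600*1000) m^3/s; v = Q/A; hf = F*f*(L/D)*(v^2/(2g)).
Q = 50*4.588/(3600*1000) = 6.37222e-05 m^3/s
A = pi*(17.21e-3/2)^2 = 2.32622e-04 m^2, so v = Q/A = 0.273930 m/s
hf = 0.353*0.02*(131/0.01721)*(0.273930^2/(2*9.81)) = 0.2055 m
Therefore the lateral friction head loss = 0.2055 m.


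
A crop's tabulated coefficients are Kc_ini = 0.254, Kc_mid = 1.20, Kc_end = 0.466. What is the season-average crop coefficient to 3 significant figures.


Approach: apply a simple seasonal average, Kc_avg = (Kc_ini + Kc_mid + Kc_end)/3.
Kc_avg = (0.254 + 1.20 + 0.466)/3 = 0.640
Therefore the season-average crop coefficient = 0.640.


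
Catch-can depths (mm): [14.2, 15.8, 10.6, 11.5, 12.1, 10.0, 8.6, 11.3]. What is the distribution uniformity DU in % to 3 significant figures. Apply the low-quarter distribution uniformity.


Approach: apply the low-quarter distribution uniformity, DU = (mean of lowest quarter of readings / overall mean)*100.
sorted lowest 2 of 8: [8.6, 10.0] -> mean = 9.3000 mm
overall mean = 11.762 mm
DU = (9.3000/11.762)*100 = 79.1 %
Therefore the distribution uniformity DU = 79.1 %.


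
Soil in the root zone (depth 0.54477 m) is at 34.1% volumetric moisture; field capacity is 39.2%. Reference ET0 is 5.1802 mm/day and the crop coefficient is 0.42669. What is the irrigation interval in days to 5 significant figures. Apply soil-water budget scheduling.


Approach: apply soil-water budget scheduling, SMD = (FC-theta)/100*depth*1000; ETc = ET0*Kc; interval = SMD/ETc.
Step 1 — soil moisture deficit:
  SMD = (39.2 - 34.1)/100 * 0.54477 * 1000 = 27.78327 mm
Step 2 — daily crop ET (ETc = ET0*Kc):
  ETc = 5.1802 * 0.42669 = 2.210340 mm/day
Step 3 — irrigation interval (SMD/ETc):
  interval = 27.78327 / 2.210340 = 12.570 days
Therefore the irrigation interval = 12.570 days.


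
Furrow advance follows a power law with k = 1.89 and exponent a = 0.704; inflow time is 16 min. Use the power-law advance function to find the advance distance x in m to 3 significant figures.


Approach: apply the power-law advance function, x = k*t^a.
x = 1.89 * 16^0.704 = 13.3 m
Therefore the advance distance x = 13.3 m.


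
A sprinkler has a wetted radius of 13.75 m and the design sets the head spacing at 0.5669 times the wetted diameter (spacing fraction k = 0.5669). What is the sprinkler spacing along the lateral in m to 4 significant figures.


Approach: apply the sprinkler spacing rule (spacing as a fraction of wetted diameter), S = k*(2*R).
S = 0.5669 * (2 * 13.75) = 15.59 m
Therefore the sprinkler spacing along the lateral = 15.59 m.


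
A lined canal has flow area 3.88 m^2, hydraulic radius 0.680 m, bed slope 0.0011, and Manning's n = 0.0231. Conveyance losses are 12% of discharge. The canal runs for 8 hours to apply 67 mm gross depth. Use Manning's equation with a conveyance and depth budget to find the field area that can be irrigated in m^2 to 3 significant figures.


Approach: apply Manning's equation with a conveyance and depth budget, Q = (1/n)*A*R^(2/3)*S^(1/2); Q_field = Q*(1-loss); Area = Q_field*t/(d/1000).
Step 1 — canal discharge (Manning's equation):
  Q = (1/0.0231) * 3.88 * 0.680^(2/3) * 0.0011^(1/2) = 4.3078 m^3/s
Step 2 — delivered flow: Q_field = 4.3078*(1 - 12/100) = 3.7909 m^3/s
Step 3 — volume delivered: V = 3.7909 * 8*3600 = 109180 m^3
Step 4 — area served: A = V / (depth/1000) = 109180 / 0.067 = 1630000 m^2
Therefore the field area that can be irrigated = 1630000 m^2.


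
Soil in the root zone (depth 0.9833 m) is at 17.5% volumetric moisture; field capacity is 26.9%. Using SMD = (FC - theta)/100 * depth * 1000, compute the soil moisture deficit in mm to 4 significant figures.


SMD = (26.9 - 17.5)/100 * 0.9833 * 1000 = 92.43 mm
Therefore the soil moisture deficit = 92.43 mm.


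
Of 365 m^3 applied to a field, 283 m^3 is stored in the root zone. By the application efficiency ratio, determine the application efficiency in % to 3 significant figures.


Approach: apply the application efficiency ratio, Ea = (stored/applied)*100.
Ea = (283/365)*100 = 77.5 %
Therefore the application efficiency = 77.5 %.


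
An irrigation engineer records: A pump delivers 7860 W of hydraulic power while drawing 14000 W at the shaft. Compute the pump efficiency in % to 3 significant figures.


Approach: apply the efficiency ratio, eta = (P_out/P_in)*100.
eta = (7860 / 14000) * 100 = 56.1 %
Therefore the pump efficiency = 56.1 %.


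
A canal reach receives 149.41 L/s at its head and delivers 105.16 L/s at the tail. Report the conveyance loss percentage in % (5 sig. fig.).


Approach: apply the conveyance loss ratio, loss% = ((Q_head - Q_tail)/Q_head)*100.
loss = ((149.41 - 105.16)/149.41)*100 = 29.616 %
Therefore the conveyance loss percentage = 29.616 %.


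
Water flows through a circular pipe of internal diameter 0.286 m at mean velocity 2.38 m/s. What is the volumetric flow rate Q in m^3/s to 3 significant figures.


Approach: apply the continuity equation for pipe flow, Q = A * v with A = pi*(D/2)^2.
A = pi*(0.286/2)^2 = 0.064242 m^2
Q = 0.064242 * 2.38 = 0.153 m^3/s
Therefore the volumetric flow rate Q = 0.153 m^3/s.


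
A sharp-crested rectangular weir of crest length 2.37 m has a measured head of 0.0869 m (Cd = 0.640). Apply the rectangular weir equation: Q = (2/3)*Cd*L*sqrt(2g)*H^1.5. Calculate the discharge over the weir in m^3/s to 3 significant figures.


Q = (2/3)*0.640*2.37*sqrt(2*9.81)*0.0869^1.5 = 0.115 m^3/s
Therefore the discharge over the weir = 0.115 m^3/s.


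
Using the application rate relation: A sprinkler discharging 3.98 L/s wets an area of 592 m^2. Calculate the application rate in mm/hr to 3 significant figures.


Approach: apply the application rate relation, rate = (Q/A)*3600.
rate = (3.98 / 592) * 3600 = 24.2 mm/hr
Therefore the application rate = 24.2 mm/hr.


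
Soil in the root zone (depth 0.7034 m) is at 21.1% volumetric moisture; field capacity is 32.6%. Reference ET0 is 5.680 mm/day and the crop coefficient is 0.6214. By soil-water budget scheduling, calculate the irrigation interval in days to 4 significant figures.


Approach: apply soil-water budget scheduling, SMD = (FC-theta)/100*depth*1000; ETc = ET0*Kc; interval = SMD/ETc.
Step 1 — soil moisture deficit:
  SMD = (32.6 - 21.1)/100 * 0.7034 * 1000 = 80.8910 mm
Step 2 — daily crop ET (ETc = ET0*Kc):
  ETc = 5.680 * 0.6214 = 3.52955 mm/day
Step 3 — irrigation interval (SMD/ETc):
  interval = 80.8910 / 3.52955 = 22.92 days
Therefore the irrigation interval = 22.92 days.


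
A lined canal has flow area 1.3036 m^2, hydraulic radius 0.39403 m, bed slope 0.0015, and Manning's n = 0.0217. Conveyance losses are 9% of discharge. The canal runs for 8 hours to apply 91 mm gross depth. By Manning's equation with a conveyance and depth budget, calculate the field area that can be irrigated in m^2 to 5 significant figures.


Approach: apply Manning's equation with a conveyance and depth budget, Q = (1/n)*A*R^(2/3)*S^(1/2); Q_field = Q*(1-loss); Area = Q_field*t/(d/1000).
Step 1 — canal discharge (Manning's equation):
  Q = (1/0.0217) * 1.3036 * 0.39403^(2/3) * 0.0015^(1/2) = 1.250498 m^3/s
Step 2 — delivered flow: Q_field = 1.250498*(1 - 9/100) = 1.137953 m^3/s
Step 3 — volume delivered: V = 1.137953 * 8*3600 = 32773.06 m^3
Step 4 — area served: A = V / (depth/1000) = 32773.06 / 0.091 = 360140 m^2
Therefore the field area that can be irrigated = 360140 m^2.


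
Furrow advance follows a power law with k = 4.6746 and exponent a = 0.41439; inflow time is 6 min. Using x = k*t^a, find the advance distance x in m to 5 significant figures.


x = 4.6746 * 6^0.41439 = 9.8221 m
Therefore the advance distance x = 9.8221 m.


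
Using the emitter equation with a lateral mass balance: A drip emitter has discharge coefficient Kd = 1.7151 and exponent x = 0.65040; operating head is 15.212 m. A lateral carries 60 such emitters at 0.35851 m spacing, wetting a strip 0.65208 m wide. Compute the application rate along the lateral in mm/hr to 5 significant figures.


Approach: apply the emitter equation with a lateral mass balance, q = Kd*h^x; Q = n*q; rate = Q/(n*spacing*width).
Step 1 — single emitter flow (q = Kd*h^x):
  q = 1.7151 * 15.212^0.65040 = 10.07357 L/hr
Step 2 — total lateral flow: Q = 60 * 10.07357 = 604.4142 L/hr
Step 3 — wetted area: A = 60 * 0.35851 * 0.65208 = 14.02663 m^2
Step 4 — application rate: Q/A = 604.4142/14.02663 = 43.090 mm/hr
Therefore the application rate along the lateral = 43.090 mm/hr.


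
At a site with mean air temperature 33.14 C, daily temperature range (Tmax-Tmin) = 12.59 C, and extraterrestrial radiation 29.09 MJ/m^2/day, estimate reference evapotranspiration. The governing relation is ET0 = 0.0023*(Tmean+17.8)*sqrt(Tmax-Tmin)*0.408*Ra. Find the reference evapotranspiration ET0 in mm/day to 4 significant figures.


ET0 = 0.0023*(33.14+17.8)*sqrt(12.59)*0.408*29.09 = 4.934 mm/day
Therefore the reference evapotranspiration ET0 = 4.934 mm/day.


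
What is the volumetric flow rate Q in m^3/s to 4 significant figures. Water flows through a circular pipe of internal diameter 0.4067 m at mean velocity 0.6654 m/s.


Approach: apply the continuity equation for pipe flow, Q = A * v with A = pi*(D/2)^2.
A = pi*(0.4067/2)^2 = 0.129909 m^2
Q = 0.129909 * 0.6654 = 0.08644 m^3/s
Therefore the volumetric flow rate Q = 0.08644 m^3/s.


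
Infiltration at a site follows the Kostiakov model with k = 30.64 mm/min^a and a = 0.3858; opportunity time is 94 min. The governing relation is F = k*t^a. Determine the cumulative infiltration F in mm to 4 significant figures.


F = 30.64 * 94^0.3858 = 176.8 mm
Therefore the cumulative infiltration F = 176.8 mm.


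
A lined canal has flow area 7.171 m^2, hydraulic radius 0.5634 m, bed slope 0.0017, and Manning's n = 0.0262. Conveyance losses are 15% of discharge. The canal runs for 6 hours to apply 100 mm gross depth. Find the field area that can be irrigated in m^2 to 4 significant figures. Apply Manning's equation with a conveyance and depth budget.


Approach: apply Manning's equation with a conveyance and depth budget, Q = (1/n)*A*R^(2/3)*S^(1/2); Q_field = Q*(1-loss); Area = Q_field*t/(d/1000).
Step 1 — canal discharge (Manning's equation):
  Q = (1/0.0262) * 7.171 * 0.5634^(2/3) * 0.0017^(1/2) = 7.69805 m^3/s
Step 2 — delivered flow: Q_field = 7.69805*(1 - 15/100) = 6.54334 m^3/s
Step 3 — volume delivered: V = 6.54334 * 6*3600 = 141336 m^3
Step 4 — area served: A = V / (depth/1000) = 141336 / 0.1 = 1413000 m^2
Therefore the field area that can be irrigated = 1413000 m^2.


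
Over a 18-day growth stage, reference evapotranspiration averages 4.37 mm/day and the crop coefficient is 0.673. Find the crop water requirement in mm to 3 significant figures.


Approach: apply the crop water requirement relation, CWR = ET0 * Kc * days.
CWR = 4.37 * 0.673 * 18 = 52.9 mm
Therefore the crop water requirement = 52.9 mm.


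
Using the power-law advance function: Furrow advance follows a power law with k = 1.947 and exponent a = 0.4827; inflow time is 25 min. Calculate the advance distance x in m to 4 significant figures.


Approach: apply the power-law advance function, x = k*t^a.
x = 1.947 * 25^0.4827 = 9.208 m
Therefore the advance distance x = 9.208 m.


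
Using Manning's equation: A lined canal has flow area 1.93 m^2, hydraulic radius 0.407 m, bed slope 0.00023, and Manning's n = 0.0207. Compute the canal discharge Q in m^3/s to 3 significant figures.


Approach: apply Manning's equation, Q = (1/n)*A*R^(2/3)*S^(1/2).
Q = (1/0.0207) * 1.93 * 0.407^(2/3) * 0.00023^(1/2) = 0.777 m^3/s
Therefore the canal discharge Q = 0.777 m^3/s.


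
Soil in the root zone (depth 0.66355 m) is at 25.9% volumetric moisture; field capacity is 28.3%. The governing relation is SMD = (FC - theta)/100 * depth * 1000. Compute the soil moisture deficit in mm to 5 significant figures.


SMD = (28.3 - 25.9)/100 * 0.66355 * 1000 = 15.925 mm
Therefore the soil moisture deficit = 15.925 mm.


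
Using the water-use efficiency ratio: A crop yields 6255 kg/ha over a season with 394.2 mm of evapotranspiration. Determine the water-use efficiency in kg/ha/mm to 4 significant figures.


Approach: apply the water-use efficiency ratio, WUE = yield/ET.
WUE = 6255 / 394.2 = 15.87 kg/ha/mm
Therefore the water-use efficiency = 15.87 kg/ha/mm.


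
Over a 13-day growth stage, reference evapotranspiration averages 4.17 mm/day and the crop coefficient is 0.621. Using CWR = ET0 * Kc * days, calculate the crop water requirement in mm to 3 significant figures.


CWR = 4.17 * 0.621 * 13 = 33.7 mm
Therefore the crop water requirement = 33.7 mm.


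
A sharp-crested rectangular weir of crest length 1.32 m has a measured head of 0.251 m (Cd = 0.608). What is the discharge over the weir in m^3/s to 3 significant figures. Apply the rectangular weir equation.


Approach: apply the rectangular weir equation, Q = (2/3)*Cd*L*sqrt(2g)*H^1.5.
Q = (2/3)*0.608*1.32*sqrt(2*9.81)*0.251^1.5 = 0.298 m^3/s
Therefore the discharge over the weir = 0.298 m^3/s.


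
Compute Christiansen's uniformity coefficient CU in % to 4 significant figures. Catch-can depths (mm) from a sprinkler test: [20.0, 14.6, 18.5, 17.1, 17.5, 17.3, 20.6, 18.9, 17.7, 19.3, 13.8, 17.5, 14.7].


Approach: apply Christiansen's uniformity coefficient, CU = (1 - mean_abs_deviation/mean)*100.
mean = 17.5000 mm
mean |d_i - mean| = 1.53846 mm
CU = (1 - 1.53846/17.5000)*100 = 91.21 %
Therefore Christiansen's uniformity coefficient CU = 91.21 %.


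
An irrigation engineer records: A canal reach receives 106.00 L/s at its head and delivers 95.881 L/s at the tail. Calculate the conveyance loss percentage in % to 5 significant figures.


Approach: apply the conveyance loss ratio, loss% = ((Q_head - Q_tail)/Q_head)*100.
loss = ((106.00 - 95.881)/106.00)*100 = 9.5462 %
Therefore the conveyance loss percentage = 9.5462 %.


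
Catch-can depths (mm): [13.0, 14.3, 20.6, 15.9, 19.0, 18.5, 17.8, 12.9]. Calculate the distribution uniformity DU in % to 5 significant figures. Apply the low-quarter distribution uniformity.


Approach: apply the low-quarter distribution uniformity, DU = (mean of lowest quarter of readings / overall mean)*100.
sorted lowest 2 of 8: [12.9, 13.0] -> mean = 12.95000 mm
overall mean = 16.50000 mm
DU = (12.95000/16.50000)*100 = 78.485 %
Therefore the distribution uniformity DU = 78.485 %.


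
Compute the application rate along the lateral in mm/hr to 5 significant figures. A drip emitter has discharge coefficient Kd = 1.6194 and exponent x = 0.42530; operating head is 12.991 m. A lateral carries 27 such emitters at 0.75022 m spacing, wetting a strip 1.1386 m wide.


Approach: apply the emitter equation with a lateral mass balance, q = Kd*h^x; Q = n*q; rate = Q/(n*spacing*width).
Step 1 — single emitter flow (q = Kd*h^x):
  q = 1.6194 * 12.991^0.42530 = 4.819326 L/hr
Step 2 — total lateral flow: Q = 27 * 4.819326 = 130.1218 L/hr
Step 3 — wetted area: A = 27 * 0.75022 * 1.1386 = 23.06341 m^2
Step 4 — application rate: Q/A = 130.1218/23.06341 = 5.6419 mm/hr
Therefore the application rate along the lateral = 5.6419 mm/hr.


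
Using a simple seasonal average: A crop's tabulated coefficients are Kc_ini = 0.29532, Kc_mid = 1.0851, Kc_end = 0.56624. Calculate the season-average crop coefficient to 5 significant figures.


Approach: apply a simple seasonal average, Kc_avg = (Kc_ini + Kc_mid + Kc_end)/3.
Kc_avg = (0.29532 + 1.0851 + 0.56624)/3 = 0.64889
Therefore the season-average crop coefficient = 0.64889.


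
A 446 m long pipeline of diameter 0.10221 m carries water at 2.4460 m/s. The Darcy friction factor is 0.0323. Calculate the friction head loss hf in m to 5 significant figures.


Approach: apply the Darcy-Weisbach equation, hf = f*(L/D)*(v^2/(2g)).
hf = 0.0323 * (446/0.10221) * (2.4460^2 / (2*9.81))
hf = 42.979 m
Therefore the friction head loss hf = 42.979 m.


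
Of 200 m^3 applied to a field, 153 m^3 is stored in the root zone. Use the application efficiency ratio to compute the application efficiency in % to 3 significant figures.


Approach: apply the application efficiency ratio, Ea = (stored/applied)*100.
Ea = (153/200)*100 = 76.5 %
Therefore the application efficiency = 76.5 %.


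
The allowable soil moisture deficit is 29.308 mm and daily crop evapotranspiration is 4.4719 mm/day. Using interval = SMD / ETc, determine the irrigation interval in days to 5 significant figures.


interval = 29.308 / 4.4719 = 6.5538 days
Therefore the irrigation interval = 6.5538 days.


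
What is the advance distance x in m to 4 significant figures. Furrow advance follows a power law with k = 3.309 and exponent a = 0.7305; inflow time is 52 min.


Approach: apply the power-law advance function, x = k*t^a.
x = 3.309 * 52^0.7305 = 59.32 m
Therefore the advance distance x = 59.32 m.


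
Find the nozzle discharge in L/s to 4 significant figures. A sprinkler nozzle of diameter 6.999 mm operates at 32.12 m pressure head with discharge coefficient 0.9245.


Approach: apply the orifice equation, Q = Cd*A*sqrt(2*g*h), A = pi*(d/2)^2.
A = pi*(6.999e-3/2)^2 = 3.84735e-05 m^2
Q = 0.9245 * 3.84735e-05 * sqrt(2*9.81*32.12) * 1000 = 0.8929 L/s
Therefore the nozzle discharge = 0.8929 L/s.


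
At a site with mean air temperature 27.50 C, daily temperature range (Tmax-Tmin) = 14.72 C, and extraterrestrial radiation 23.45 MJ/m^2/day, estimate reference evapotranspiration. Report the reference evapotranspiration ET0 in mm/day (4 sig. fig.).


Approach: apply the Hargreaves-Samani method, ET0 = 0.0023*(Tmean+17.8)*sqrt(Tmax-Tmin)*0.408*Ra.
ET0 = 0.0023*(27.50+17.8)*sqrt(14.72)*0.408*23.45 = 3.825 mm/day
Therefore the reference evapotranspiration ET0 = 3.825 mm/day.


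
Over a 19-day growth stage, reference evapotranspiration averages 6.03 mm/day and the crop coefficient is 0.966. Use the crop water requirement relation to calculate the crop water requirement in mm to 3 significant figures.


Approach: apply the crop water requirement relation, CWR = ET0 * Kc * days.
CWR = 6.03 * 0.966 * 19 = 111 mm
Therefore the crop water requirement = 111 mm.


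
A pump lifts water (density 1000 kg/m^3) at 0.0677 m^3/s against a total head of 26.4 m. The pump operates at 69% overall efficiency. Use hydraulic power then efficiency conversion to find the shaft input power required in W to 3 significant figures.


Approach: apply hydraulic power then efficiency conversion, P = rho*g*Q*H; P_in = P/eta.
Step 1 — hydraulic power (P = rho*g*Q*H):
  P = 1000 * 9.81 * 0.0677 * 26.4 = 17533 W
Step 2 — input power: P_in = P/eta = 17533 / 0.69 = 25400 W
Therefore the shaft input power required = 25400 W.


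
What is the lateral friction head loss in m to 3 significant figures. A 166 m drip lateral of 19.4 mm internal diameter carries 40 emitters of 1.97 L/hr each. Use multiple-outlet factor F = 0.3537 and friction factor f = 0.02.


Approach: apply Darcy-Weisbach with the multiple-outlet F-factor, Q = n*q/(3600*1000) m^3/s; v = Q/A; hf = F*f*(L/D)*(v^2/(2g)).
Q = 40*1.97/(3600*1000) = 2.1889e-05 m^3/s
A = pi*(19.4e-3/2)^2 = 2.9559e-04 m^2, so v = Q/A = 0.074051 m/s
hf = 0.3537*0.02*(166/0.0194)*(0.074051^2/(2*9.81)) = 0.0169 m
Therefore the lateral friction head loss = 0.0169 m.


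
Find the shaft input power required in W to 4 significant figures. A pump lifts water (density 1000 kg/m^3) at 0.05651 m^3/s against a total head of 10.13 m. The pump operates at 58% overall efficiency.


Approach: apply hydraulic power then efficiency conversion, P = rho*g*Q*H; P_in = P/eta.
Step 1 — hydraulic power (P = rho*g*Q*H):
  P = 1000 * 9.81 * 0.05651 * 10.13 = 5615.70 W
Step 2 — input power: P_in = P/eta = 5615.70 / 0.58 = 9682 W
Therefore the shaft input power required = 9682 W.


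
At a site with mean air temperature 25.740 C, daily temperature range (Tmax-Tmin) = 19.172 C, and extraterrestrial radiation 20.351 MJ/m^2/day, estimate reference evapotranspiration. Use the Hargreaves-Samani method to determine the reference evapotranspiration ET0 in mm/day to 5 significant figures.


Approach: apply the Hargreaves-Samani method, ET0 = 0.0023*(Tmean+17.8)*sqrt(Tmax-Tmin)*0.408*Ra.
ET0 = 0.0023*(25.740+17.8)*sqrt(19.172)*0.408*20.351 = 3.6408 mm/day
Therefore the reference evapotranspiration ET0 = 3.6408 mm/day.


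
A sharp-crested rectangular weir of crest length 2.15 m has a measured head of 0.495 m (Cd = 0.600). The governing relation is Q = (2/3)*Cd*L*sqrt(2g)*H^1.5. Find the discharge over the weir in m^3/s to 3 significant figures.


Q = (2/3)*0.600*2.15*sqrt(2*9.81)*0.495^1.5 = 1.33 m^3/s
Therefore the discharge over the weir = 1.33 m^3/s.


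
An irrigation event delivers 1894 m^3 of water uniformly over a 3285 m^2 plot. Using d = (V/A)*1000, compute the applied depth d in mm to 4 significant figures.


d = (1894 / 3285) * 1000 = 576.6 mm
Therefore the applied depth d = 576.6 mm.


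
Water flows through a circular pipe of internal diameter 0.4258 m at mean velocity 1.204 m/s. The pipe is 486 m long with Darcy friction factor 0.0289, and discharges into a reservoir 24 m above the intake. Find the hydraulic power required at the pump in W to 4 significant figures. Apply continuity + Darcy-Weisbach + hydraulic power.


Approach: apply continuity + Darcy-Weisbach + hydraulic power, Q = A*v; hf = f*(L/D)*(v^2/(2g)); H = static + hf; P = rho*g*Q*H.
Step 1 — flow rate (continuity, Q = A*v):
  A = pi*(0.4258/2)^2 = 0.142397 m^2
  Q = 0.142397 * 1.204 = 0.171446 m^3/s
Step 2 — friction head loss (Darcy-Weisbach):
  hf = 0.0289 * (486/0.4258) * (1.204^2 / (2*9.81))
  hf = 2.43715 m
Step 3 — total head: H = 24 + 2.43715 = 26.4372 m
Step 4 — hydraulic power (P = rho*g*Q*H):
  P = 1000 * 9.81 * 0.171446 * 26.4372 = 44460 W
Therefore the hydraulic power required at the pump = 44460 W.


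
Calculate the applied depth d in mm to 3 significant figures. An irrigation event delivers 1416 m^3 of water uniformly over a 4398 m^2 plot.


Approach: apply depth from volume over area, d = (V/A)*1000.
d = (1416 / 4398) * 1000 = 322 mm
Therefore the applied depth d = 322 mm.


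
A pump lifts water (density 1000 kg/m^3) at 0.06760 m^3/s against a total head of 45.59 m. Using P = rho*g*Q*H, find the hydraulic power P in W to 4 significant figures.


P = 1000 * 9.81 * 0.06760 * 45.59 = 30230 W
Therefore the hydraulic power P = 30230 W.


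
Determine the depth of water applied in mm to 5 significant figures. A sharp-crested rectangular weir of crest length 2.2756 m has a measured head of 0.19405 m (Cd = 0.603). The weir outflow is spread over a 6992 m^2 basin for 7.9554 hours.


Approach: apply the rectangular weir equation with a volume-to-depth conversion, Q = (2/3)*Cd*L*sqrt(2g)*H^1.5; d = Q*t/A * 1000.
Step 1 — weir discharge:
  Q = (2/3)*0.603*2.2756*sqrt(2*9.81)*0.19405^1.5 = 0.3463713 m^3/s
Step 2 — volume: V = 0.3463713 * 7.9554*3600 = 9919.881 m^3
Step 3 — depth: d = V/A * 1000 = 9919.881/6992 * 1000 = 1418.7 mm
Therefore the depth of water applied = 1418.7 mm.


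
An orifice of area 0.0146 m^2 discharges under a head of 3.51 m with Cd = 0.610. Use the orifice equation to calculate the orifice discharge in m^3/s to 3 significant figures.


Approach: apply the orifice equation, Q = Cd*A*sqrt(2*g*h).
Q = 0.610 * 0.0146 * sqrt(2*9.81*3.51) = 0.0739 m^3/s
Therefore the orifice discharge = 0.0739 m^3/s.


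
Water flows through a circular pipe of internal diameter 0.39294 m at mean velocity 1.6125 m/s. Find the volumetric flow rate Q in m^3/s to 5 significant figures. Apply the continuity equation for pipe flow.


Approach: apply the continuity equation for pipe flow, Q = A * v with A = pi*(D/2)^2.
A = pi*(0.39294/2)^2 = 0.1212669 m^2
Q = 0.1212669 * 1.6125 = 0.19554 m^3/s
Therefore the volumetric flow rate Q = 0.19554 m^3/s.


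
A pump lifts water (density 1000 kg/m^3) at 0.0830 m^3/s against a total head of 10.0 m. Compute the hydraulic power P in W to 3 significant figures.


Approach: apply the hydraulic power relation, P = rho*g*Q*H.
P = 1000 * 9.81 * 0.0830 * 10.0 = 8140 W
Therefore the hydraulic power P = 8140 W.


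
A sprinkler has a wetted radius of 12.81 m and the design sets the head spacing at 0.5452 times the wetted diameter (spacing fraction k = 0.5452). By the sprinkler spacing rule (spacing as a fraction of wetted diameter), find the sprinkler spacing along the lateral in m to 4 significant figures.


Approach: apply the sprinkler spacing rule (spacing as a fraction of wetted diameter), S = k*(2*R).
S = 0.5452 * (2 * 12.81) = 13.97 m
Therefore the sprinkler spacing along the lateral = 13.97 m.


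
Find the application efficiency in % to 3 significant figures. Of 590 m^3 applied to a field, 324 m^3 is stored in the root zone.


Approach: apply the application efficiency ratio, Ea = (stored/applied)*100.
Ea = (324/590)*100 = 54.9 %
Therefore the application efficiency = 54.9 %.


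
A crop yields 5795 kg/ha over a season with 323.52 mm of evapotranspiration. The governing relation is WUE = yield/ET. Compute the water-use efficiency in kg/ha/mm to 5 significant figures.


WUE = 5795 / 323.52 = 17.912 kg/ha/mm
Therefore the water-use efficiency = 17.912 kg/ha/mm.


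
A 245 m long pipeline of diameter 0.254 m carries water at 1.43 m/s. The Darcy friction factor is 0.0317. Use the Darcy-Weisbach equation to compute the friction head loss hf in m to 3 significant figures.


Approach: apply the Darcy-Weisbach equation, hf = f*(L/D)*(v^2/(2g)).
hf = 0.0317 * (245/0.254) * (1.43^2 / (2*9.81))
hf = 3.19 m
Therefore the friction head loss hf = 3.19 m.


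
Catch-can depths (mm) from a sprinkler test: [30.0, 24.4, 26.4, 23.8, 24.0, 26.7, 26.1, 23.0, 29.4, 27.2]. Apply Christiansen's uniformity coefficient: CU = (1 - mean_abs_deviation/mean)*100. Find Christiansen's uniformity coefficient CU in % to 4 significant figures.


mean = 26.1000 mm
mean |d_i - mean| = 1.84000 mm
CU = (1 - 1.84000/26.1000)*100 = 92.95 %
Therefore Christiansen's uniformity coefficient CU = 92.95 %.


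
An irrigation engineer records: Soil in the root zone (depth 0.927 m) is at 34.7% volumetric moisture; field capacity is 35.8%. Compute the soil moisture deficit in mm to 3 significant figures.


Approach: apply the soil moisture deficit relation, SMD = (FC - theta)/100 * depth * 1000.
SMD = (35.8 - 34.7)/100 * 0.927 * 1000 = 10.2 mm
Therefore the soil moisture deficit = 10.2 mm.


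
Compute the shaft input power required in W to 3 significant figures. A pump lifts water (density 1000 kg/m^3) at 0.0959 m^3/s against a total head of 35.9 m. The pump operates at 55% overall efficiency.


Approach: apply hydraulic power then efficiency conversion, P = rho*g*Q*H; P_in = P/eta.
Step 1 — hydraulic power (P = rho*g*Q*H):
  P = 1000 * 9.81 * 0.0959 * 35.9 = 33774 W
Step 2 — input power: P_in = P/eta = 33774 / 0.55 = 61400 W
Therefore the shaft input power required = 61400 W.


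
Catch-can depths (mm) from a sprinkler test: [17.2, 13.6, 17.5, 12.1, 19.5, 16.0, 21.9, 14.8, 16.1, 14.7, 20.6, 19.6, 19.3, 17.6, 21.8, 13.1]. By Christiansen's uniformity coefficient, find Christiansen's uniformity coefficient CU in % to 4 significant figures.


Approach: apply Christiansen's uniformity coefficient, CU = (1 - mean_abs_deviation/mean)*100.
mean = 17.2125 mm
mean |d_i - mean| = 2.51250 mm
CU = (1 - 2.51250/17.2125)*100 = 85.40 %
Therefore Christiansen's uniformity coefficient CU = 85.40 %.


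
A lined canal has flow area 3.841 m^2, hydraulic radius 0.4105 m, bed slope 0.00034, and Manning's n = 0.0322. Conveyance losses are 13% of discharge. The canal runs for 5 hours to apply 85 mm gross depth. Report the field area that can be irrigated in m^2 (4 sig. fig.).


Approach: apply Manning's equation with a conveyance and depth budget, Q = (1/n)*A*R^(2/3)*S^(1/2); Q_field = Q*(1-loss); Area = Q_field*t/(d/1000).
Step 1 — canal discharge (Manning's equation):
  Q = (1/0.0322) * 3.841 * 0.4105^(2/3) * 0.00034^(1/2) = 1.21489 m^3/s
Step 2 — delivered flow: Q_field = 1.21489*(1 - 13/100) = 1.05695 m^3/s
Step 3 — volume delivered: V = 1.05695 * 5*3600 = 19025.2 m^3
Step 4 — area served: A = V / (depth/1000) = 19025.2 / 0.085 = 223800 m^2
Therefore the field area that can be irrigated = 223800 m^2.


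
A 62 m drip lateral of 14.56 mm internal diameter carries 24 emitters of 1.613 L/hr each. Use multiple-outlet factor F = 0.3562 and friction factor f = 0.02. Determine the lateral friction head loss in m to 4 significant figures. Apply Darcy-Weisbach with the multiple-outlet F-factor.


Approach: apply Darcy-Weisbach with the multiple-outlet F-factor, Q = n*q/(3600*1000) m^3/s; v = Q/A; hf = F*f*(L/D)*(v^2/(2g)).
Q = 24*1.613/(3600*1000) = 1.07533e-05 m^3/s
A = pi*(14.56e-3/2)^2 = 1.66499e-04 m^2, so v = Q/A = 0.0645848 m/s
hf = 0.3562*0.02*(62/0.01456)*(0.0645848^2/(2*9.81)) = 0.006449 m
Therefore the lateral friction head loss = 0.006449 m.


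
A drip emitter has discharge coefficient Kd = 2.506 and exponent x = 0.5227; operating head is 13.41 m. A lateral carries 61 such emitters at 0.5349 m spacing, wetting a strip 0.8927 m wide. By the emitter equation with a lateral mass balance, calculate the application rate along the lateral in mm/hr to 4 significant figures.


Approach: apply the emitter equation with a lateral mass balance, q = Kd*h^x; Q = n*q; rate = Q/(n*spacing*width).
Step 1 — single emitter flow (q = Kd*h^x):
  q = 2.506 * 13.41^0.5227 = 9.73393 L/hr
Step 2 — total lateral flow: Q = 61 * 9.73393 = 593.770 L/hr
Step 3 — wetted area: A = 61 * 0.5349 * 0.8927 = 29.1278 m^2
Step 4 — application rate: Q/A = 593.770/29.1278 = 20.38 mm/hr
Therefore the application rate along the lateral = 20.38 mm/hr.


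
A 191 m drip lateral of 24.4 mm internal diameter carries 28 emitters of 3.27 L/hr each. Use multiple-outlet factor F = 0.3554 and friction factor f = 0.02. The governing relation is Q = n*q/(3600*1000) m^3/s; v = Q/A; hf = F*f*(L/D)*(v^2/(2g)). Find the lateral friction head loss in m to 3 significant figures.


Q = 28*3.27/(3600*1000) = 2.5433e-05 m^3/s
A = pi*(24.4e-3/2)^2 = 4.6759e-04 m^2, so v = Q/A = 0.054392 m/s
hf = 0.3554*0.02*(191/0.0244)*(0.054392^2/(2*9.81)) = 0.00839 m
Therefore the lateral friction head loss = 0.00839 m.
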